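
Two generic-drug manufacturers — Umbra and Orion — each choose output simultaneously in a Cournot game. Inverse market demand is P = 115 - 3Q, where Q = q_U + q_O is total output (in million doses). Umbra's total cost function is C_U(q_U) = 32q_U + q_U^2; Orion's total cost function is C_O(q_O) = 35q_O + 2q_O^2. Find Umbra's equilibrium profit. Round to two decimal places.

276.22

Umbra's profit: π_U = (115 - 3Q)q_U - (32q_U + q_U²). Setting ∂π_U/∂q_U = 0: 83 - 8q_U - 3(q_O) = 0.
Orion's profit: π_O = (115 - 3Q)q_O - (35q_O + 2q_O²). Setting ∂π_O/∂q_O = 0: 80 - 10q_O - 3(q_U) = 0.
Best responses: q_U = (83 - 3q_O)/8, q_O = (80 - 3q_U)/10.
Solving the pair: q_U = 590/71, q_O = 391/71.
Price P = 115 - 3·(981/71) = 73.5493.
Umbra's profit: 73.5493·(590/71) - 32·(590/71) - (590/71)² = 276.2150.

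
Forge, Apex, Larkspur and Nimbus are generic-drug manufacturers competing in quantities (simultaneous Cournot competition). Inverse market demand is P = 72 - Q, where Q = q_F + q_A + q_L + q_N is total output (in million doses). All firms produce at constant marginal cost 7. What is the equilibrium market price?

20

A representative firm's profit is π_i = q_i(72 - Q) - 7q_i.
Setting ∂π_i/∂q_i = 0 with rivals' quantities fixed: 65 - 2q_i - Σ_{j≠i} q_j = 0.
By symmetry each firm produces the same amount; substituting Σ_{j≠i} q_j = 3q_i yields q_i = 65/5 = 13.
Total output Q = 52, so price P = 72 - 52 = 20.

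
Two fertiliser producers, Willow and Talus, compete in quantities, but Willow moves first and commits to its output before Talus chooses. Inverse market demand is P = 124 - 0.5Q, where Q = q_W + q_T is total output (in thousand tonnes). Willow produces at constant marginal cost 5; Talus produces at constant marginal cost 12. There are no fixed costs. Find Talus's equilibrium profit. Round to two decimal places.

1200.50

Solve by backward induction. Given q_W, the follower Talus maximises π_T = (124 - (1/2)q_W - (1/2)q_T)q_T - 12q_T.
Setting the follower's marginal profit to zero, 112 - (1/2)q_W - q_T = 0, i.e. q_T = (112 - (1/2)q_W).
The leader anticipates this reaction. Substituting into P = 124 - 0.5Q gives P = 68 - (1/4)q_W, so π_W = (68 - (1/4)q_W)q_W - 5q_W.
The leader's first-order condition 63 - (1/2)q_W = 0 yields q_W = 126.
Then q_T = (112 - (1/2)·126) = 49.
Price P = 124 - (1/2)·175 = 73/2.
Talus's profit: (73/2 - 12)·49 = 1200.5000.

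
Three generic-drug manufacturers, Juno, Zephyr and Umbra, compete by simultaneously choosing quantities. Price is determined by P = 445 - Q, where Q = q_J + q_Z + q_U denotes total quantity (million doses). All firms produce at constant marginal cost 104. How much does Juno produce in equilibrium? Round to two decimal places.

85.25

Each firm earns π_i = (445 - Q)q_i - 104q_i.
Setting ∂π_i/∂q_i = 0 with rivals' quantities fixed: 341 - 2q_i - Σ_{j≠i} q_j = 0.
By symmetry each firm produces the same amount; substituting Σ_{j≠i} q_j = 2q_i yields q_i = 341/4.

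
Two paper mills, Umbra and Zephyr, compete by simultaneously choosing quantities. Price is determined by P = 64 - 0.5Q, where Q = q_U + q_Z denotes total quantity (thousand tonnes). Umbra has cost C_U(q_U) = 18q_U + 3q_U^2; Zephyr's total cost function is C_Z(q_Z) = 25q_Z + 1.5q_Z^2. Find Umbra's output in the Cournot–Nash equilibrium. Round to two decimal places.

5.93

Umbra's profit: π_U = (64 - 0.5Q)q_U - (18q_U + 3q_U²). Setting ∂π_U/∂q_U = 0: 46 - 7q_U - (1/2)(q_Z) = 0.
Zephyr's profit: π_Z = (64 - 0.5Q)q_Z - (25q_Z + (3/2)q_Z²). Setting ∂π_Z/∂q_Z = 0: 39 - 4q_Z - (1/2)(q_U) = 0.
Best responses: q_U = (46 - (1/2)q_Z)/7, q_Z = (39 - (1/2)q_U)/4.
Solving the pair: q_U = 658/111, q_Z = 1000/111.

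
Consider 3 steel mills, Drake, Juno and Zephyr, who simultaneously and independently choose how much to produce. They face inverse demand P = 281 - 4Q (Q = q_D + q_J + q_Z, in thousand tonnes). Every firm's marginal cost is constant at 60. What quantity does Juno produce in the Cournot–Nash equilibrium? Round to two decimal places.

Each firm earns π_i = (281 - 4Q)q_i - 60q_i.
Setting ∂π_i/∂q_i = 0 with rivals' quantities fixed: 221 - 8q_i - 4·Σ_{j≠i} q_j = 0.
With identical firms every q_j equals q_i, so Σ_{j≠i} q_j = 2q_i and 221 = 16q_i, giving q_i = 221/16.

13.81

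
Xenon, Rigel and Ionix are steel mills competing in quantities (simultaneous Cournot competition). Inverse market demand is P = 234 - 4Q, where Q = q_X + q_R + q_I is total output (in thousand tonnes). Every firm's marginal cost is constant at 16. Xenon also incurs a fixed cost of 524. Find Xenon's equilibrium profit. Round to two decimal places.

Each firm earns π_i = (234 - 4Q)q_i - 16q_i.
Setting ∂π_i/∂q_i = 0 with rivals' quantities fixed: 218 - 8q_i - 4·Σ_{j≠i} q_j = 0.
By symmetry each firm produces the same amount; substituting Σ_{j≠i} q_j = 2q_i yields q_i = 218/16 = 109/8.
Price P = 234 - 4·(327/8) = 141/2.
Xenon's profit: (141/2 - 16)·(109/8) - 524 = 218.5625.

218.56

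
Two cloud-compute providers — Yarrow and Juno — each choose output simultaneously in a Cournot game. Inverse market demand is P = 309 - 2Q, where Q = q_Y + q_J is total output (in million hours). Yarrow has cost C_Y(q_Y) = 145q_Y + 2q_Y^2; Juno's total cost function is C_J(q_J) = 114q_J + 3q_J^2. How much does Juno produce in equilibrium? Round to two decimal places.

16.21

Yarrow's profit: π_Y = (309 - 2Q)q_Y - (145q_Y + 2q_Y²). Setting ∂π_Y/∂q_Y = 0: 164 - 8q_Y - 2(q_J) = 0.
Juno's profit: π_J = (309 - 2Q)q_J - (114q_J + 3q_J²). Setting ∂π_J/∂q_J = 0: 195 - 10q_J - 2(q_Y) = 0.
Best responses: q_Y = (164 - 2q_J)/8, q_J = (195 - 2q_Y)/10.
Substituting one into the other gives q_Y = 625/38 and q_J = 308/19.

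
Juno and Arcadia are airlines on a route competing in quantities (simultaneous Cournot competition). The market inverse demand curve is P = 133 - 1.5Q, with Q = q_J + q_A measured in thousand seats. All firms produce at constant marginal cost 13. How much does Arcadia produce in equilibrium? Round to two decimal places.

A representative firm's profit is π_i = q_i(133 - 1.5Q) - 13q_i.
Setting ∂π_i/∂q_i = 0 with rivals' quantities fixed: 120 - 3q_i - (3/2)q_j = 0.
By symmetry each firm produces the same amount; substituting q_j = q_i yields q_i = 120/(9/2) = 80/3.

26.67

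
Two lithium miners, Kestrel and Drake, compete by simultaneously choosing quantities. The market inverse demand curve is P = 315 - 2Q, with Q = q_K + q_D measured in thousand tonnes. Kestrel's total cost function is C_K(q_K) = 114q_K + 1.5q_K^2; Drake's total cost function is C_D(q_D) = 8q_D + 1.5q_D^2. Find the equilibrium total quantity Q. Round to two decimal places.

56.44

Kestrel's profit: π_K = (315 - 2Q)q_K - (114q_K + (3/2)q_K²). Setting ∂π_K/∂q_K = 0: 201 - 7q_K - 2(q_D) = 0.
Drake's profit: π_D = (315 - 2Q)q_D - (8q_D + (3/2)q_D²). Setting ∂π_D/∂q_D = 0: 307 - 7q_D - 2(q_K) = 0.
Rearranging gives the reaction functions q_K = (201 - 2q_D)/7 and q_D = (307 - 2q_K)/7.
Substituting one into the other gives q_K = 793/45 and q_D = 1747/45.
Total output Q = 793/45 + 1747/45 = 508/9.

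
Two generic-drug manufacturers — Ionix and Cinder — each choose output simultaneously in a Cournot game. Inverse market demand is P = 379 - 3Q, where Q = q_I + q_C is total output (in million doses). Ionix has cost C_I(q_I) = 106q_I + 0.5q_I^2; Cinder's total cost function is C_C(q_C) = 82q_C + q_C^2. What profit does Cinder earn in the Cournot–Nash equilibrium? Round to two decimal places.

2874.78

Ionix's profit: π_I = (379 - 3Q)q_I - (106q_I + (1/2)q_I²). Setting ∂π_I/∂q_I = 0: 273 - 7q_I - 3(q_C) = 0.
Cinder's first-order condition: 297 - 8q_C - 3(q_I) = 0.
Rearranging gives the reaction functions q_I = (273 - 3q_C)/7 and q_C = (297 - 3q_I)/8.
Solving the pair: q_I = 1293/47, q_C = 1260/47.
Price P = 379 - 3·54.3191 = 216.0426.
Cinder's profit: 216.0426·(1260/47) - 82·(1260/47) - (1260/47)² = 2874.7850.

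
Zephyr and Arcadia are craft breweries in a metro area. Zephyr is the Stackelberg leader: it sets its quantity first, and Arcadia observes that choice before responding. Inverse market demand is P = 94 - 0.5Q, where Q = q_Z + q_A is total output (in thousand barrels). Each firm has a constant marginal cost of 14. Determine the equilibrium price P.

The follower Arcadia best-responds to any q_Z: π_A = (94 - 0.5Q)q_A - 14q_A.
Setting the follower's marginal profit to zero, 80 - (1/2)q_Z - q_A = 0, i.e. q_A = (80 - (1/2)q_Z).
The leader anticipates this reaction. Substituting into P = 94 - 0.5Q gives P = 54 - (1/4)q_Z, so π_Z = (54 - (1/4)q_Z)q_Z - 14q_Z.
Leader FOC: 40 - (1/2)q_Z = 0, so q_Z = 80.
Then q_A = (80 - (1/2)·80) = 40.
Total output Q = 120, so price P = 94 - (1/2)·120 = 34.

34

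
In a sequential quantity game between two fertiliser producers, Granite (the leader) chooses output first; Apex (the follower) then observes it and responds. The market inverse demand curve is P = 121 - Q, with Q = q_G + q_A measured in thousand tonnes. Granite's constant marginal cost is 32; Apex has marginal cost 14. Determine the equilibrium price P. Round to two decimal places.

49.75

The follower Apex best-responds to any q_G: π_A = (121 - Q)q_A - 14q_A.
∂π_A/∂q_A = 107 - q_G - 2q_A = 0 gives the reaction function q_A = (107 - q_G)/2.
Granite substitutes q_A(q_G) into its own profit: π_G = q_G(121 - q_G - (107 - q_G)/2) - 32q_G = (135/2 - (1/2)q_G)q_G - 32q_G.
Leader FOC: 71/2 - q_G = 0, so q_G = 71/2.
Then q_A = (107 - 71/2)/2 = 143/4.
Total output Q = 285/4, so price P = 121 - 285/4 = 199/4.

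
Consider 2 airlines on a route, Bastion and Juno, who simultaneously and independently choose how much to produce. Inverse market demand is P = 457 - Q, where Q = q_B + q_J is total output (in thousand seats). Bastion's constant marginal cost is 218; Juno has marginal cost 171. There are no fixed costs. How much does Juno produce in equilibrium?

111

Bastion's profit: π_B = (457 - Q)q_B - (218q_B). Setting ∂π_B/∂q_B = 0: 239 - 2q_B - (q_J) = 0.
Juno's profit: π_J = (457 - Q)q_J - (171q_J). Setting ∂π_J/∂q_J = 0: 286 - 2q_J - (q_B) = 0.
Rearranging gives the reaction functions q_B = (239 - q_J)/2 and q_J = (286 - q_B)/2.
Solving the pair: q_B = 64, q_J = 111.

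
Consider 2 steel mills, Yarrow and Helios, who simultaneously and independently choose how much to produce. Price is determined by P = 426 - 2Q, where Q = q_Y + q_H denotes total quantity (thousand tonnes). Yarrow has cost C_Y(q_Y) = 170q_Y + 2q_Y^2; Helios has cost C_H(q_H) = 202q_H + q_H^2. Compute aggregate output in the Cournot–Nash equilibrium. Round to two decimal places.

53.82

Yarrow's profit: π_Y = (426 - 2Q)q_Y - (170q_Y + 2q_Y²). Setting ∂π_Y/∂q_Y = 0: 256 - 8q_Y - 2(q_H) = 0.
Helios's first-order condition: 224 - 6q_H - 2(q_Y) = 0.
Best responses: q_Y = (256 - 2q_H)/8, q_H = (224 - 2q_Y)/6.
Substituting one into the other gives q_Y = 272/11 and q_H = 320/11.
Total output Q = 272/11 + 320/11 = 592/11.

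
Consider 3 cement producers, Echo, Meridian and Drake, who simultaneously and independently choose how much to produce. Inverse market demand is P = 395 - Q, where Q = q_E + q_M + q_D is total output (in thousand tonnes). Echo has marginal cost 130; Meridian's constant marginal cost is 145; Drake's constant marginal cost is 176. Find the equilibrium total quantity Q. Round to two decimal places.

Echo's profit: π_E = (395 - Q)q_E - (130q_E). Setting ∂π_E/∂q_E = 0: 265 - 2q_E - (q_M + q_D) = 0.
Meridian's profit: π_M = (395 - Q)q_M - (145q_M). Setting ∂π_M/∂q_M = 0: 250 - 2q_M - (q_E + q_D) = 0.
Drake's profit: π_D = (395 - Q)q_D - (176q_D). Setting ∂π_D/∂q_D = 0: 219 - 2q_D - (q_E + q_M) = 0.
Adding the 3 conditions: 734 − 2Q − 2Q = 0, i.e. Q = 367/2.
Back-substituting: q_E = (265 − 367/2) = 163/2, q_M = (250 − 367/2) = 133/2, q_D = (219 − 367/2) = 71/2.
Total output Q = 163/2 + 133/2 + 71/2 = 367/2.

183.50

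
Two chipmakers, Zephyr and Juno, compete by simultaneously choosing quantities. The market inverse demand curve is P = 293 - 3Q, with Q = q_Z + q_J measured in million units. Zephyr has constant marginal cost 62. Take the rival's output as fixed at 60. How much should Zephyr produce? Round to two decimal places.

With the rival's output fixed at 60, Zephyr's profit is π_Z = (293 - 3·60 - 3q_Z)q_Z - (62q_Z) = (113 - 3q_Z)q_Z - (62q_Z).
∂π_Z/∂q_Z = 51 - 6q_Z = 0, so q_Z = 17/2.

8.50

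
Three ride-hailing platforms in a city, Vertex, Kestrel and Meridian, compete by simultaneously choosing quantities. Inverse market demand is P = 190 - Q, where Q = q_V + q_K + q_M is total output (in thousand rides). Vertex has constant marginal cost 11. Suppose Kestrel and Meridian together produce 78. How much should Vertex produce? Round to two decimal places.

With rivals' combined output fixed at 78, Vertex's profit is π_V = (190 - 78 - q_V)q_V - (11q_V) = (112 - q_V)q_V - (11q_V).
∂π_V/∂q_V = 101 - 2q_V = 0, so q_V = 101/2.

50.50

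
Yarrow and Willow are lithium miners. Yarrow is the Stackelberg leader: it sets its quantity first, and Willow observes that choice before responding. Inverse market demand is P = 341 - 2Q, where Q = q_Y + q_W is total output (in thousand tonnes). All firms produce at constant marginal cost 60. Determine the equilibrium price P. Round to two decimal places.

130.25

Solve by backward induction. Given q_Y, the follower Willow maximises π_W = (341 - 2q_Y - 2q_W)q_W - 60q_W.
∂π_W/∂q_W = 281 - 2q_Y - 4q_W = 0 gives the reaction function q_W = (281 - 2q_Y)/4.
The leader anticipates this reaction. Substituting into P = 341 - 2Q gives P = 401/2 - q_Y, so π_Y = (401/2 - q_Y)q_Y - 60q_Y.
Maximising: ∂π_Y/∂q_Y = 281/2 - 2q_Y = 0, giving q_Y = 281/4.
Then q_W = (281 - 2·(281/4))/4 = 281/8.
Total output Q = 843/8, so price P = 341 - 2·(843/8) = 521/4.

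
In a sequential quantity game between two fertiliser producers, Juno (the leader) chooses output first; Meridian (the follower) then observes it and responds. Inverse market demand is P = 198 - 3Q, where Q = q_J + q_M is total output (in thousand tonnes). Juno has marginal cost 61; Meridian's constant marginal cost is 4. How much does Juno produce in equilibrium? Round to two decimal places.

13.33

Solve by backward induction. Given q_J, the follower Meridian maximises π_M = (198 - 3q_J - 3q_M)q_M - 4q_M.
Follower FOC: 194 - 3q_J - 6q_M = 0, so q_M(q_J) = (194 - 3q_J)/6.
The leader anticipates this reaction. Substituting into P = 198 - 3Q gives P = 101 - (3/2)q_J, so π_J = (101 - (3/2)q_J)q_J - 61q_J.
Maximising: ∂π_J/∂q_J = 40 - 3q_J = 0, giving q_J = 40/3.
Then q_M = (194 - 3·(40/3))/6 = 77/3.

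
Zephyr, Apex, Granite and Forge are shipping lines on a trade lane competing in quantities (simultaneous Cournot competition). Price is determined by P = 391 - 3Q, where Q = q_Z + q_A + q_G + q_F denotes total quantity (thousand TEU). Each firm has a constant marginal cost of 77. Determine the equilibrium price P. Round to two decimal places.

139.80

Each firm earns π_i = (391 - 3Q)q_i - 77q_i.
First-order condition (treating rivals' output as given): 314 - 6q_i - 3·Σ_{j≠i} q_j = 0.
With identical firms every q_j equals q_i, so Σ_{j≠i} q_j = 3q_i and 314 = 15q_i, giving q_i = 314/15.
Total output Q = 1256/15, so price P = 391 - 3·(1256/15) = 699/5.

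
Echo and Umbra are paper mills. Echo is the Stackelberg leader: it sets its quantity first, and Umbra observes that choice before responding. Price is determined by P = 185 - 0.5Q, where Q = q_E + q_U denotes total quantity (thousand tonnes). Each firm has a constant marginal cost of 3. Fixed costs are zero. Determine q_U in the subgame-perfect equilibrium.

91

Solve by backward induction. Given q_E, the follower Umbra maximises π_U = (185 - (1/2)q_E - (1/2)q_U)q_U - 3q_U.
Setting the follower's marginal profit to zero, 182 - (1/2)q_E - q_U = 0, i.e. q_U = (182 - (1/2)q_E).
The leader anticipates this reaction. Substituting into P = 185 - 0.5Q gives P = 94 - (1/4)q_E, so π_E = (94 - (1/4)q_E)q_E - 3q_E.
The leader's first-order condition 91 - (1/2)q_E = 0 yields q_E = 182.
Then q_U = (182 - (1/2)·182) = 91.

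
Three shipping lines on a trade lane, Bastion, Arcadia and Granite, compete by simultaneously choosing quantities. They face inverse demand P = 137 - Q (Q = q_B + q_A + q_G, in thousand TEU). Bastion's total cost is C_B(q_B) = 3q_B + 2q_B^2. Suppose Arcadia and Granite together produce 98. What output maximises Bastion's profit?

With rivals' combined output fixed at 98, Bastion's profit is π_B = (137 - 98 - q_B)q_B - (3q_B + 2q_B²) = (39 - q_B)q_B - (3q_B + 2q_B²).
∂π_B/∂q_B = 36 - 6q_B = 0, so q_B = 6.

6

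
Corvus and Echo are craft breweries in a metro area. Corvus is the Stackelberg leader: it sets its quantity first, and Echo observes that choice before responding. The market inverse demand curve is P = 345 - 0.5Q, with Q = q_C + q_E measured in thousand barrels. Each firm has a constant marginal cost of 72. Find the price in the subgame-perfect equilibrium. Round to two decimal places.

The follower Echo best-responds to any q_C: π_E = (345 - 0.5Q)q_E - 72q_E.
∂π_E/∂q_E = 273 - (1/2)q_C - q_E = 0 gives the reaction function q_E = (273 - (1/2)q_C).
The leader anticipates this reaction. Substituting into P = 345 - 0.5Q gives P = 417/2 - (1/4)q_C, so π_C = (417/2 - (1/4)q_C)q_C - 72q_C.
Leader FOC: 273/2 - (1/2)q_C = 0, so q_C = 273.
Then q_E = (273 - (1/2)·273) = 273/2.
Total output Q = 819/2, so price P = 345 - (1/2)·(819/2) = 561/4.

140.25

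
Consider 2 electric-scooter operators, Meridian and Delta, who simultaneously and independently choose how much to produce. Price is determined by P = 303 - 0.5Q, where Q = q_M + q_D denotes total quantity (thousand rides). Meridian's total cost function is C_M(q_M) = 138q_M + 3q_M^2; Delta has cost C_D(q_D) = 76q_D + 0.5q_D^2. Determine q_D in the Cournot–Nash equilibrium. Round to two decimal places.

109.56

Meridian's profit: π_M = (303 - 0.5Q)q_M - (138q_M + 3q_M²). Setting ∂π_M/∂q_M = 0: 165 - 7q_M - (1/2)(q_D) = 0.
Delta's profit: π_D = (303 - 0.5Q)q_D - (76q_D + (1/2)q_D²). Setting ∂π_D/∂q_D = 0: 227 - 2q_D - (1/2)(q_M) = 0.
Best responses: q_M = (165 - (1/2)q_D)/7, q_D = (227 - (1/2)q_M)/2.
Substituting one into the other gives q_M = 866/55 and q_D = 109.5636.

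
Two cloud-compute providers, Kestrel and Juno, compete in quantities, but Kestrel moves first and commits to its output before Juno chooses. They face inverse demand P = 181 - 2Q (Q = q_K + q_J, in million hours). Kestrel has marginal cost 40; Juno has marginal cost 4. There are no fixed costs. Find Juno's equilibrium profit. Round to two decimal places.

1937.53

The follower Juno best-responds to any q_K: π_J = (181 - 2Q)q_J - 4q_J.
Setting the follower's marginal profit to zero, 177 - 2q_K - 4q_J = 0, i.e. q_J = (177 - 2q_K)/4.
The leader anticipates this reaction. Substituting into P = 181 - 2Q gives P = 185/2 - q_K, so π_K = (185/2 - q_K)q_K - 40q_K.
Leader FOC: 105/2 - 2q_K = 0, so q_K = 105/4.
Then q_J = (177 - 2·(105/4))/4 = 249/8.
Price P = 181 - 2·(459/8) = 265/4.
Juno's profit: (265/4 - 4)·(249/8) = 1937.5313.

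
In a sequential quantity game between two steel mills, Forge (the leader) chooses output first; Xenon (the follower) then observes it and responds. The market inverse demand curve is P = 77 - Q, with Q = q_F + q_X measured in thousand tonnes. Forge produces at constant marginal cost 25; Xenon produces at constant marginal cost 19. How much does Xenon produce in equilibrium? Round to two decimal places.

17.50

Solve by backward induction. Given q_F, the follower Xenon maximises π_X = (77 - q_F - q_X)q_X - 19q_X.
Follower FOC: 58 - q_F - 2q_X = 0, so q_X(q_F) = (58 - q_F)/2.
The leader anticipates this reaction. Substituting into P = 77 - Q gives P = 48 - (1/2)q_F, so π_F = (48 - (1/2)q_F)q_F - 25q_F.
Maximising: ∂π_F/∂q_F = 23 - q_F = 0, giving q_F = 23.
Then q_X = (58 - 23)/2 = 35/2.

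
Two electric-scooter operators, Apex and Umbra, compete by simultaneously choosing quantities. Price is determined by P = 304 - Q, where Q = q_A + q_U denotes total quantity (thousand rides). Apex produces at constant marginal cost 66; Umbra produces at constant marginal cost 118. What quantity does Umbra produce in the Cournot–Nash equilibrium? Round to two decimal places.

Apex's profit: π_A = (304 - Q)q_A - (66q_A). Setting ∂π_A/∂q_A = 0: 238 - 2q_A - (q_U) = 0.
Umbra's profit: π_U = (304 - Q)q_U - (118q_U). Setting ∂π_U/∂q_U = 0: 186 - 2q_U - (q_A) = 0.
Rearranging gives the reaction functions q_A = (238 - q_U)/2 and q_U = (186 - q_A)/2.
Solving the pair: q_A = 290/3, q_U = 134/3.

44.67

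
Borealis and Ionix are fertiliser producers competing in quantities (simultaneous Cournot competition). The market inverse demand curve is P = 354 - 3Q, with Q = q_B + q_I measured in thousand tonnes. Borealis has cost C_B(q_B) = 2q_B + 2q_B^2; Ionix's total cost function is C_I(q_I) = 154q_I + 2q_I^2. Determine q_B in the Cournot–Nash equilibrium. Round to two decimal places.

Borealis's profit: π_B = (354 - 3Q)q_B - (2q_B + 2q_B²). Setting ∂π_B/∂q_B = 0: 352 - 10q_B - 3(q_I) = 0.
Ionix's profit: π_I = (354 - 3Q)q_I - (154q_I + 2q_I²). Setting ∂π_I/∂q_I = 0: 200 - 10q_I - 3(q_B) = 0.
Best responses: q_B = (352 - 3q_I)/10, q_I = (200 - 3q_B)/10.
Solving the pair: q_B = 32.0879, q_I = 944/91.

32.09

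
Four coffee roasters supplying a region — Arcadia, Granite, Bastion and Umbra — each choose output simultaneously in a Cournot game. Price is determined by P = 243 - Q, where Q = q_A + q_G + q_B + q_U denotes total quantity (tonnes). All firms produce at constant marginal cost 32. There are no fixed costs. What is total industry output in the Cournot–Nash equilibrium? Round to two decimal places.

A representative firm's profit is π_i = q_i(243 - Q) - 32q_i.
Setting ∂π_i/∂q_i = 0 with rivals' quantities fixed: 211 - 2q_i - Σ_{j≠i} q_j = 0.
With identical firms every q_j equals q_i, so Σ_{j≠i} q_j = 3q_i and 211 = 5q_i, giving q_i = 211/5.
Total output Q = 211/5 + 211/5 + 211/5 + 211/5 = 844/5.

168.80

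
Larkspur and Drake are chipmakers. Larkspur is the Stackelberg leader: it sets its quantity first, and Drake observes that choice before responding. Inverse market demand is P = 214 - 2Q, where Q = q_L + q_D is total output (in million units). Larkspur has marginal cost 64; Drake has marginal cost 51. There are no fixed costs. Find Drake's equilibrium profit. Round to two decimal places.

1116.28

The follower Drake best-responds to any q_L: π_D = (214 - 2Q)q_D - 51q_D.
Follower FOC: 163 - 2q_L - 4q_D = 0, so q_D(q_L) = (163 - 2q_L)/4.
The leader anticipates this reaction. Substituting into P = 214 - 2Q gives P = 265/2 - q_L, so π_L = (265/2 - q_L)q_L - 64q_L.
The leader's first-order condition 137/2 - 2q_L = 0 yields q_L = 137/4.
Then q_D = (163 - 2·(137/4))/4 = 189/8.
Price P = 214 - 2·(463/8) = 393/4.
Drake's profit: (393/4 - 51)·(189/8) = 1116.2813.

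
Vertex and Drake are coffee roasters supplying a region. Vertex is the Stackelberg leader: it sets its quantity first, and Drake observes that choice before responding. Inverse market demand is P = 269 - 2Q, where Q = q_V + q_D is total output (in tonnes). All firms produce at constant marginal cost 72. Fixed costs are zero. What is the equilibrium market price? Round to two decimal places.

The follower Drake best-responds to any q_V: π_D = (269 - 2Q)q_D - 72q_D.
Setting the follower's marginal profit to zero, 197 - 2q_V - 4q_D = 0, i.e. q_D = (197 - 2q_V)/4.
Vertex substitutes q_D(q_V) into its own profit: π_V = q_V(269 - 2q_V - (197 - 2q_V)/2) - 72q_V = (341/2 - q_V)q_V - 72q_V.
Leader FOC: 197/2 - 2q_V = 0, so q_V = 197/4.
Then q_D = (197 - 2·(197/4))/4 = 197/8.
Total output Q = 591/8, so price P = 269 - 2·(591/8) = 485/4.

121.25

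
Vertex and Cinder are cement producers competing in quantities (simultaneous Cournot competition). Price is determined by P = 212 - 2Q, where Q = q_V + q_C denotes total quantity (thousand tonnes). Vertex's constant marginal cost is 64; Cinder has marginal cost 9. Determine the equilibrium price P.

95

Vertex's profit: π_V = (212 - 2Q)q_V - (64q_V). Setting ∂π_V/∂q_V = 0: 148 - 4q_V - 2(q_C) = 0.
Cinder's profit: π_C = (212 - 2Q)q_C - (9q_C). Setting ∂π_C/∂q_C = 0: 203 - 4q_C - 2(q_V) = 0.
Best responses: q_V = (148 - 2q_C)/4, q_C = (203 - 2q_V)/4.
Solving the pair: q_V = 31/2, q_C = 43.
Total output Q = 117/2, so price P = 212 - 2·(117/2) = 95.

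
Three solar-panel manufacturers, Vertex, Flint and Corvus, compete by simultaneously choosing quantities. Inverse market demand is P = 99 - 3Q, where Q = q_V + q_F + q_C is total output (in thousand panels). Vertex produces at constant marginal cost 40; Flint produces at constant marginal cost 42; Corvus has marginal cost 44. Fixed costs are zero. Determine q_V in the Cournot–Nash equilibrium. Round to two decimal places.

Vertex's profit: π_V = (99 - 3Q)q_V - (40q_V). Setting ∂π_V/∂q_V = 0: 59 - 6q_V - 3(q_F + q_C) = 0.
Flint's profit: π_F = (99 - 3Q)q_F - (42q_F). Setting ∂π_F/∂q_F = 0: 57 - 6q_F - 3(q_V + q_C) = 0.
Corvus's profit: π_C = (99 - 3Q)q_C - (44q_C). Setting ∂π_C/∂q_C = 0: 55 - 6q_C - 3(q_V + q_F) = 0.
Summing all 3 equations gives 171 − 12Q = 0, hence Q = 57/4.
Back-substituting: q_V = (59 − 171/4)/3 = 65/12, q_F = (57 − 171/4)/3 = 19/4, q_C = (55 − 171/4)/3 = 49/12.

5.42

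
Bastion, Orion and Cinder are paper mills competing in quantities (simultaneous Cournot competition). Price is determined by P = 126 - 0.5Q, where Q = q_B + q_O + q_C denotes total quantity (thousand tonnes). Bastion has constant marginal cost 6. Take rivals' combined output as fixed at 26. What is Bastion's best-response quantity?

With rivals' combined output fixed at 26, Bastion's profit is π_B = (126 - (1/2)·26 - (1/2)q_B)q_B - (6q_B) = (113 - (1/2)q_B)q_B - (6q_B).
∂π_B/∂q_B = 107 - q_B = 0, so q_B = 107.

107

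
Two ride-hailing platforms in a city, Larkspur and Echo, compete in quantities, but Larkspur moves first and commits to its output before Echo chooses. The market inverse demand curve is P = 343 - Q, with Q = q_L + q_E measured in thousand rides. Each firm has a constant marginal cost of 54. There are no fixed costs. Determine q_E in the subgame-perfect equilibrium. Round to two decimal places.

72.25

Solve by backward induction. Given q_L, the follower Echo maximises π_E = (343 - q_L - q_E)q_E - 54q_E.
Setting the follower's marginal profit to zero, 289 - q_L - 2q_E = 0, i.e. q_E = (289 - q_L)/2.
Larkspur substitutes q_E(q_L) into its own profit: π_L = q_L(343 - q_L - (289 - q_L)/2) - 54q_L = (397/2 - (1/2)q_L)q_L - 54q_L.
The leader's first-order condition 289/2 - q_L = 0 yields q_L = 289/2.
Then q_E = (289 - 289/2)/2 = 289/4.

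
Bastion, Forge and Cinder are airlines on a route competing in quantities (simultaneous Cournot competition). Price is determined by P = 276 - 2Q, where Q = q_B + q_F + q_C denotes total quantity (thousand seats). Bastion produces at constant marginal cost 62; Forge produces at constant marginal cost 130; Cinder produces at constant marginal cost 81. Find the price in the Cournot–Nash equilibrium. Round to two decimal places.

137.25

Bastion's profit: π_B = (276 - 2Q)q_B - (62q_B). Setting ∂π_B/∂q_B = 0: 214 - 4q_B - 2(q_F + q_C) = 0.
Forge's first-order condition: 146 - 4q_F - 2(q_B + q_C) = 0.
Cinder's profit: π_C = (276 - 2Q)q_C - (81q_C). Setting ∂π_C/∂q_C = 0: 195 - 4q_C - 2(q_B + q_F) = 0.
Summing all 3 equations gives 555 − 8Q = 0, hence Q = 555/8.
Back-substituting: q_B = (214 − 555/4)/2 = 301/8, q_F = (146 − 555/4)/2 = 29/8, q_C = (195 − 555/4)/2 = 225/8.
Total output Q = 555/8, so price P = 276 - 2·(555/8) = 549/4.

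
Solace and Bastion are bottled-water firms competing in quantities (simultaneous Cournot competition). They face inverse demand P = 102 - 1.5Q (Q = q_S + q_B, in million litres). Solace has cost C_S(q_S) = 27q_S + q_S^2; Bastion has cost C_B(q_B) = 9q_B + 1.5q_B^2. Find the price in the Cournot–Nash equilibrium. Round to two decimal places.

Solace's profit: π_S = (102 - 1.5Q)q_S - (27q_S + q_S²). Setting ∂π_S/∂q_S = 0: 75 - 5q_S - (3/2)(q_B) = 0.
Bastion's profit: π_B = (102 - 1.5Q)q_B - (9q_B + (3/2)q_B²). Setting ∂π_B/∂q_B = 0: 93 - 6q_B - (3/2)(q_S) = 0.
So q_S = (75 - (3/2)q_B)/5 and q_B = (93 - (3/2)q_S)/6.
Substituting one into the other gives q_S = 414/37 and q_B = 470/37.
Total output Q = 884/37, so price P = 102 - (3/2)·(884/37) = 66.1622.

66.16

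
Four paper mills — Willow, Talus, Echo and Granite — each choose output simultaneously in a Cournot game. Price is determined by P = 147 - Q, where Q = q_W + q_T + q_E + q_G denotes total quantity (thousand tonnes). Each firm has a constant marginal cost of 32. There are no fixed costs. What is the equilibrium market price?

55

A representative firm's profit is π_i = q_i(147 - Q) - 32q_i.
Setting ∂π_i/∂q_i = 0 with rivals' quantities fixed: 115 - 2q_i - Σ_{j≠i} q_j = 0.
By symmetry each firm produces the same amount; substituting Σ_{j≠i} q_j = 3q_i yields q_i = 115/5 = 23.
Total output Q = 92, so price P = 147 - 92 = 55.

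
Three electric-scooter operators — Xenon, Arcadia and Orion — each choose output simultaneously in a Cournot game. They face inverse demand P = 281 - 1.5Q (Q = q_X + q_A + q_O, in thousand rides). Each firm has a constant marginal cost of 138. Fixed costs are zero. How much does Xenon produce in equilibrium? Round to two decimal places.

A representative firm's profit is π_i = q_i(281 - 1.5Q) - 138q_i.
First-order condition (treating rivals' output as given): 143 - 3q_i - (3/2)·Σ_{j≠i} q_j = 0.
By symmetry each firm produces the same amount; substituting Σ_{j≠i} q_j = 2q_i yields q_i = 143/6.

23.83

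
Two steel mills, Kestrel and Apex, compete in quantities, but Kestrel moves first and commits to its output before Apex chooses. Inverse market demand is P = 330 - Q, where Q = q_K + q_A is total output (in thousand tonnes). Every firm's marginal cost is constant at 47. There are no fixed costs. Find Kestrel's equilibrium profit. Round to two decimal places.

10011.13

Solve by backward induction. Given q_K, the follower Apex maximises π_A = (330 - q_K - q_A)q_A - 47q_A.
Follower FOC: 283 - q_K - 2q_A = 0, so q_A(q_K) = (283 - q_K)/2.
Kestrel substitutes q_A(q_K) into its own profit: π_K = q_K(330 - q_K - (283 - q_K)/2) - 47q_K = (377/2 - (1/2)q_K)q_K - 47q_K.
Maximising: ∂π_K/∂q_K = 283/2 - q_K = 0, giving q_K = 283/2.
Then q_A = (283 - 283/2)/2 = 283/4.
Price P = 330 - 849/4 = 471/4.
Kestrel's profit: (471/4 - 47)·(283/2) = 10011.1250.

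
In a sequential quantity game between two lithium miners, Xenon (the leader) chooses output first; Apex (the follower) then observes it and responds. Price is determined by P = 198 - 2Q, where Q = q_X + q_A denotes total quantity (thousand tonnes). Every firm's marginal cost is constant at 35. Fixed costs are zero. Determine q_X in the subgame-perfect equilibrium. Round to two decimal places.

40.75

The follower Apex best-responds to any q_X: π_A = (198 - 2Q)q_A - 35q_A.
Follower FOC: 163 - 2q_X - 4q_A = 0, so q_A(q_X) = (163 - 2q_X)/4.
Xenon substitutes q_A(q_X) into its own profit: π_X = q_X(198 - 2q_X - (163 - 2q_X)/2) - 35q_X = (233/2 - q_X)q_X - 35q_X.
Leader FOC: 163/2 - 2q_X = 0, so q_X = 163/4.
Then q_A = (163 - 2·(163/4))/4 = 163/8.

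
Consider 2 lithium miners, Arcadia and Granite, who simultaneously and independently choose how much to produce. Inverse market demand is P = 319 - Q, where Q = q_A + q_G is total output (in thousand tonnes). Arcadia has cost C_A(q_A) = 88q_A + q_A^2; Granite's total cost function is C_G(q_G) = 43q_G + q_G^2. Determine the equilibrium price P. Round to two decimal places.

Arcadia's profit: π_A = (319 - Q)q_A - (88q_A + q_A²). Setting ∂π_A/∂q_A = 0: 231 - 4q_A - (q_G) = 0.
Granite's profit: π_G = (319 - Q)q_G - (43q_G + q_G²). Setting ∂π_G/∂q_G = 0: 276 - 4q_G - (q_A) = 0.
So q_A = (231 - q_G)/4 and q_G = (276 - q_A)/4.
Substituting one into the other gives q_A = 216/5 and q_G = 291/5.
Total output Q = 507/5, so price P = 319 - 507/5 = 1088/5.

217.60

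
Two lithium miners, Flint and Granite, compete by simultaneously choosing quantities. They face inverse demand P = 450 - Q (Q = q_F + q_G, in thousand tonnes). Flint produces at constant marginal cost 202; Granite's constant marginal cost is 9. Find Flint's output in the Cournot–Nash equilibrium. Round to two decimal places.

Flint's profit: π_F = (450 - Q)q_F - (202q_F). Setting ∂π_F/∂q_F = 0: 248 - 2q_F - (q_G) = 0.
Granite's profit: π_G = (450 - Q)q_G - (9q_G). Setting ∂π_G/∂q_G = 0: 441 - 2q_G - (q_F) = 0.
So q_F = (248 - q_G)/2 and q_G = (441 - q_F)/2.
Substituting one into the other gives q_F = 55/3 and q_G = 634/3.

18.33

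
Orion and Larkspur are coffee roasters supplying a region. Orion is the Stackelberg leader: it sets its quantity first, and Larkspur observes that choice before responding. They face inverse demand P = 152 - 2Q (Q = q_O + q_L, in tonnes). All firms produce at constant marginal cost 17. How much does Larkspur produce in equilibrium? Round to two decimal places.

The follower Larkspur best-responds to any q_O: π_L = (152 - 2Q)q_L - 17q_L.
∂π_L/∂q_L = 135 - 2q_O - 4q_L = 0 gives the reaction function q_L = (135 - 2q_O)/4.
The leader anticipates this reaction. Substituting into P = 152 - 2Q gives P = 169/2 - q_O, so π_O = (169/2 - q_O)q_O - 17q_O.
Maximising: ∂π_O/∂q_O = 135/2 - 2q_O = 0, giving q_O = 135/4.
Then q_L = (135 - 2·(135/4))/4 = 135/8.

16.88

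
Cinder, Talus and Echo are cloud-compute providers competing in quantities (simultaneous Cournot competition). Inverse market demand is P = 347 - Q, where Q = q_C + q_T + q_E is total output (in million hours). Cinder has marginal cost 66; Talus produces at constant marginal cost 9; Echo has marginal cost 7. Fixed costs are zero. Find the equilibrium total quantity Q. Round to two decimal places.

Cinder's profit: π_C = (347 - Q)q_C - (66q_C). Setting ∂π_C/∂q_C = 0: 281 - 2q_C - (q_T + q_E) = 0.
Talus's profit: π_T = (347 - Q)q_T - (9q_T). Setting ∂π_T/∂q_T = 0: 338 - 2q_T - (q_C + q_E) = 0.
Echo's profit: π_E = (347 - Q)q_E - (7q_E). Setting ∂π_E/∂q_E = 0: 340 - 2q_E - (q_C + q_T) = 0.
Adding the 3 first-order conditions: 959 − 4Q = 0, so Q = 959/4.
Back-substituting: q_C = (281 − 959/4) = 165/4, q_T = (338 − 959/4) = 393/4, q_E = (340 − 959/4) = 401/4.
Total output Q = 165/4 + 393/4 + 401/4 = 959/4.

239.75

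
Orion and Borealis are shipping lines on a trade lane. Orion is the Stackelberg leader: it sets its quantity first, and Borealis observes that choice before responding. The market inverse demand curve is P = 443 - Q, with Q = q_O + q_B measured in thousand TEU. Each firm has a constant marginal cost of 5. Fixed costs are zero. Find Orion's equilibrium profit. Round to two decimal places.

23980.50

The follower Borealis best-responds to any q_O: π_B = (443 - Q)q_B - 5q_B.
Follower FOC: 438 - q_O - 2q_B = 0, so q_B(q_O) = (438 - q_O)/2.
Orion substitutes q_B(q_O) into its own profit: π_O = q_O(443 - q_O - (438 - q_O)/2) - 5q_O = (224 - (1/2)q_O)q_O - 5q_O.
The leader's first-order condition 219 - q_O = 0 yields q_O = 219.
Then q_B = (438 - 219)/2 = 219/2.
Price P = 443 - 657/2 = 229/2.
Orion's profit: (229/2 - 5)·219 = 23980.5000.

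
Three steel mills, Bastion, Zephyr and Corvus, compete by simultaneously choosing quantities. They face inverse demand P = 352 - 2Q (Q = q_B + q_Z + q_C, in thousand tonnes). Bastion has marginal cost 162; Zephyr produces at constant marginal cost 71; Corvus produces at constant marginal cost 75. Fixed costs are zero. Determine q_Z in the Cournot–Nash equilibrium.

47

Bastion's profit: π_B = (352 - 2Q)q_B - (162q_B). Setting ∂π_B/∂q_B = 0: 190 - 4q_B - 2(q_Z + q_C) = 0.
Zephyr's profit: π_Z = (352 - 2Q)q_Z - (71q_Z). Setting ∂π_Z/∂q_Z = 0: 281 - 4q_Z - 2(q_B + q_C) = 0.
Corvus's first-order condition: 277 - 4q_C - 2(q_B + q_Z) = 0.
Summing all 3 equations gives 748 − 8Q = 0, hence Q = 187/2.
Back-substituting: q_B = (190 − 187)/2 = 3/2, q_Z = (281 − 187)/2 = 47, q_C = (277 − 187)/2 = 45.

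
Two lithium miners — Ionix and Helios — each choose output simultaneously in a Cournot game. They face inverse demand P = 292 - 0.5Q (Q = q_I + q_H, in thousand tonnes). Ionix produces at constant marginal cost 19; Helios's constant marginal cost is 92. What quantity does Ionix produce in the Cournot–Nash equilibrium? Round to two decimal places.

Ionix's profit: π_I = (292 - 0.5Q)q_I - (19q_I). Setting ∂π_I/∂q_I = 0: 273 - q_I - (1/2)(q_H) = 0.
Helios's first-order condition: 200 - q_H - (1/2)(q_I) = 0.
So q_I = (273 - (1/2)q_H) and q_H = (200 - (1/2)q_I).
Solving the pair: q_I = 692/3, q_H = 254/3.

230.67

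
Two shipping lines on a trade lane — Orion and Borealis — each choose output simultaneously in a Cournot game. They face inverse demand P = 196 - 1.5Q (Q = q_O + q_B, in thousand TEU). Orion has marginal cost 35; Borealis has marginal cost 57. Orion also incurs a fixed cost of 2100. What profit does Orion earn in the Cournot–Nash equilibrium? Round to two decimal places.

Orion's profit: π_O = (196 - 1.5Q)q_O - (35q_O). Setting ∂π_O/∂q_O = 0: 161 - 3q_O - (3/2)(q_B) = 0.
Borealis's first-order condition: 139 - 3q_B - (3/2)(q_O) = 0.
Best responses: q_O = (161 - (3/2)q_B)/3, q_B = (139 - (3/2)q_O)/3.
Substituting one into the other gives q_O = 122/3 and q_B = 26.
Price P = 196 - (3/2)·(200/3) = 96.
Orion's profit: (96 - 35)·(122/3) - 2100 = 1142/3.

380.67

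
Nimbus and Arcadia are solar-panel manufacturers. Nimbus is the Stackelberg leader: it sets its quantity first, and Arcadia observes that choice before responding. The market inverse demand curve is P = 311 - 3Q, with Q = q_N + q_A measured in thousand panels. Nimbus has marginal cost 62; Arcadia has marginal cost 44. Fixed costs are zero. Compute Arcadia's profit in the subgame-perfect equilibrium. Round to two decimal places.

1912.69

Solve by backward induction. Given q_N, the follower Arcadia maximises π_A = (311 - 3q_N - 3q_A)q_A - 44q_A.
Follower FOC: 267 - 3q_N - 6q_A = 0, so q_A(q_N) = (267 - 3q_N)/6.
Nimbus substitutes q_A(q_N) into its own profit: π_N = q_N(311 - 3q_N - (267 - 3q_N)/2) - 62q_N = (355/2 - (3/2)q_N)q_N - 62q_N.
The leader's first-order condition 231/2 - 3q_N = 0 yields q_N = 77/2.
Then q_A = (267 - 3·(77/2))/6 = 101/4.
Price P = 311 - 3·(255/4) = 479/4.
Arcadia's profit: (479/4 - 44)·(101/4) = 1912.6875.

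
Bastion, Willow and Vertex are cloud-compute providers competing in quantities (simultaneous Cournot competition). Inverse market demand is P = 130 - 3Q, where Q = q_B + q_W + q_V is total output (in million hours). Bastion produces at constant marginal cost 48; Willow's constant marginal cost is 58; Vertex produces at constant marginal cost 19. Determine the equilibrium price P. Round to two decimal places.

Bastion's profit: π_B = (130 - 3Q)q_B - (48q_B). Setting ∂π_B/∂q_B = 0: 82 - 6q_B - 3(q_W + q_V) = 0.
Willow's profit: π_W = (130 - 3Q)q_W - (58q_W). Setting ∂π_W/∂q_W = 0: 72 - 6q_W - 3(q_B + q_V) = 0.
Vertex's profit: π_V = (130 - 3Q)q_V - (19q_V). Setting ∂π_V/∂q_V = 0: 111 - 6q_V - 3(q_B + q_W) = 0.
Summing all 3 equations gives 265 − 12Q = 0, hence Q = 265/12.
Back-substituting: q_B = (82 − 265/4)/3 = 21/4, q_W = (72 − 265/4)/3 = 23/12, q_V = (111 − 265/4)/3 = 179/12.
Total output Q = 265/12, so price P = 130 - 3·(265/12) = 255/4.

63.75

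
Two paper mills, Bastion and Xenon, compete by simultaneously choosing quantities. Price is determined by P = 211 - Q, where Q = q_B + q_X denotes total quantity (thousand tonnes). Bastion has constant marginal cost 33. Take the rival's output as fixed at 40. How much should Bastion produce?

69

With the rival's output fixed at 40, Bastion's profit is π_B = (211 - 40 - q_B)q_B - (33q_B) = (171 - q_B)q_B - (33q_B).
∂π_B/∂q_B = 138 - 2q_B = 0, so q_B = 69.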